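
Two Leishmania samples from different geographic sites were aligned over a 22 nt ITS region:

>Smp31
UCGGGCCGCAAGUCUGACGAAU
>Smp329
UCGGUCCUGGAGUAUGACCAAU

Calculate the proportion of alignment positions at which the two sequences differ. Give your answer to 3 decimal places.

The sequences differ at positions 5 (G/U), 8 (G/U), 9 (C/G), 10 (A/G), 14 (C/A), 19 (G/C).
There are 6 differences over 22 sites, so p = 6/22 = 0.273.

0.273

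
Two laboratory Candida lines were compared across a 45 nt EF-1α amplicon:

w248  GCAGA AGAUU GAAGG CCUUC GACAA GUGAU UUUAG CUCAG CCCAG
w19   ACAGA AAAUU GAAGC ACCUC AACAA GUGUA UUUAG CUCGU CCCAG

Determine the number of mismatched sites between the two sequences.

10

The sequences differ at positions 1 (G/A), 7 (G/A), 15 (G/C), 16 (C/A), 18 (U/C), 21 (G/A), 29 (A/U), 30 (U/A), 39 (A/G), 40 (G/U).
That gives 10 mismatches out of 45 aligned sites, so the Hamming distance is 10.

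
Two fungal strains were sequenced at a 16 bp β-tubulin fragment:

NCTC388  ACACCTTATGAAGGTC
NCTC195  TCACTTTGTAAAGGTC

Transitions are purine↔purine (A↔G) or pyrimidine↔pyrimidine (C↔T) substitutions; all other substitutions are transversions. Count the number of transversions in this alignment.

1

Differing sites — 1:A/T (Tv); 5:C/T (Ti); 8:A/G (Ti); 10:G/A (Ti).
Of the 4 differences, 3 transitions and 1 transversion, so the answer is 1.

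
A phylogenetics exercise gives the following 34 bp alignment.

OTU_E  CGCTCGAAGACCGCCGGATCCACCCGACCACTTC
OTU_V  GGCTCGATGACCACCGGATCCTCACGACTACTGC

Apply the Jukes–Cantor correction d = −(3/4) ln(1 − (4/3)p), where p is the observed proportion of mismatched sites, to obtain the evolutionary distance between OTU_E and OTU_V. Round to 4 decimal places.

Mismatches occur at site 1 (C→G), site 8 (A→T), site 13 (G→A), site 22 (A→T), site 24 (C→A), site 29 (C→T), site 33 (T→G).
p = 7/34 = 0.205882.
d = −0.75 · ln(1 − (4/3)·0.205882) = −0.75 · ln(0.725491) = −0.75 · (-0.320907) = 0.2407.

0.2407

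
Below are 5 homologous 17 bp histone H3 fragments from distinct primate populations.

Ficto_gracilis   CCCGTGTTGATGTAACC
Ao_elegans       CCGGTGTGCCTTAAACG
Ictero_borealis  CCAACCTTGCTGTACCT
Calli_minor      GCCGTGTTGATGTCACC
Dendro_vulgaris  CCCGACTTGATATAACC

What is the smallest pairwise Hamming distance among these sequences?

2

Pairwise Hamming distances:
  Ficto_gracilis vs Ao_elegans: 7
  Ficto_gracilis vs Ictero_borealis: 7
  Ficto_gracilis vs Calli_minor: 2
  Ficto_gracilis vs Dendro_vulgaris: 3
  Ao_elegans vs Ictero_borealis: 10
  Ao_elegans vs Calli_minor: 9
  Ao_elegans vs Dendro_vulgaris: 9
  Ictero_borealis vs Calli_minor: 9
  Ictero_borealis vs Dendro_vulgaris: 7
  Calli_minor vs Dendro_vulgaris: 5
The smallest is 2, between Ficto_gracilis and Calli_minor.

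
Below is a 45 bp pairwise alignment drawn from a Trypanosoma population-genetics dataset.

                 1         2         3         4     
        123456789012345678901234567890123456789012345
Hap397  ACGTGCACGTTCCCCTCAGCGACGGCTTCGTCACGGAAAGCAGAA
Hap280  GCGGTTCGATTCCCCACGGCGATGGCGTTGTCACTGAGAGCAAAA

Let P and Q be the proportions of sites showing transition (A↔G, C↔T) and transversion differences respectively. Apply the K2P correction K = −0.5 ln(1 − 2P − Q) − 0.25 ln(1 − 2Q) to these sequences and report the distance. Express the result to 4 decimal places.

The sequences differ at positions 1 (A/G, transition), 4 (T/G, transversion), 5 (G/T, transversion), 6 (C/T, transition), 7 (A/C, transversion), 8 (C/G, transversion), 9 (G/A, transition), 16 (T/A, transversion), 18 (A/G, transition), 23 (C/T, transition), 27 (T/G, transversion), 29 (C/T, transition), 35 (G/T, transversion), 38 (A/G, transition), 43 (G/A, transition).
Of the 15 differences, 8 transitions and 7 transversions over 45 sites: P = 8/45 = 0.177778, Q = 7/45 = 0.155556.
d = −0.5·ln(0.488888) − 0.25·ln(0.688888) = −0.5·(-0.715622) − 0.25·(-0.372677) = 0.4510.

0.4510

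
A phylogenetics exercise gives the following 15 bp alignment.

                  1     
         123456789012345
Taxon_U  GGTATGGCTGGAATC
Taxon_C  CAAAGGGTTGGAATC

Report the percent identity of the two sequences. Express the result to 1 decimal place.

66.7%

The sequences differ at positions 1 (G/C), 2 (G/A), 3 (T/A), 5 (T/G), 8 (C/T).
10 of the 15 sites match, so the percent identity is 10/15 × 100 = 66.7%.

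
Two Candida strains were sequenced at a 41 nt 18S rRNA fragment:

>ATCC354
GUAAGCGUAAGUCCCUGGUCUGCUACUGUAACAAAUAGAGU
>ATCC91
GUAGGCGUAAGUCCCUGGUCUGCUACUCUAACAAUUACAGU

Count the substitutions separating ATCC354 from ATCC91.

Differing sites — 4:A/G; 28:G/C; 35:A/U; 38:G/C.
That gives 4 mismatches out of 41 aligned sites, so the Hamming distance is 4.

4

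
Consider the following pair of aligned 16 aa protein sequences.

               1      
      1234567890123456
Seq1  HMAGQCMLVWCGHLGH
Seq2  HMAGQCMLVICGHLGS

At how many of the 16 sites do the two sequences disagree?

Differing sites — 10:W/I; 16:H/S.
That gives 2 mismatches out of 16 aligned sites, so the Hamming distance is 2.

2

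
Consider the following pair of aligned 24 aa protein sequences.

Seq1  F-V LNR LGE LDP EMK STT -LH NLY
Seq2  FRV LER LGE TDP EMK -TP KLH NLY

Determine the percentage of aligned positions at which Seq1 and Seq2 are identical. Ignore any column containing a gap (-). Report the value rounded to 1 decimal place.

Excluding the 3 gap columns leaves 21 comparable sites.
Mismatches occur at site 5 (N↔E), site 10 (L↔T), site 18 (T↔P).
18 of the 21 comparable sites match, so the percent identity is 18/21 × 100 = 85.7%.

85.7%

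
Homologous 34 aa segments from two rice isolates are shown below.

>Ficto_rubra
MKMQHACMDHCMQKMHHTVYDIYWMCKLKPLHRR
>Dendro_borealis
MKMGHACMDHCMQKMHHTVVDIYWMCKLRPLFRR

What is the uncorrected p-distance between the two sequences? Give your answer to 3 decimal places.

0.118

Differing sites — 4:Q/G; 20:Y/V; 29:K/R; 32:H/F.
There are 4 differences over 34 sites, so p = 4/34 = 0.118.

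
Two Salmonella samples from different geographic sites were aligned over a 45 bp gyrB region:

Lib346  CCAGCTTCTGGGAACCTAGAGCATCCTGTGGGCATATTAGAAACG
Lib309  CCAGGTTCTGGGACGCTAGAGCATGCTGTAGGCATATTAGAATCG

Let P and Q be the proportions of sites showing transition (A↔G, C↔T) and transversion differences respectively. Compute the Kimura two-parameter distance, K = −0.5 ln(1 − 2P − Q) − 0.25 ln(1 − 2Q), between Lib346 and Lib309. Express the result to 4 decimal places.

Mismatches occur at site 5 (C↔G, transversion), site 14 (A↔C, transversion), site 15 (C↔G, transversion), site 25 (C↔G, transversion), site 30 (G↔A, transition), site 43 (A↔T, transversion).
Of the 6 differences, 1 transition and 5 transversions over 45 sites: P = 1/45 = 0.022222, Q = 5/45 = 0.111111.
d = −0.5·ln(0.844445) − 0.25·ln(0.777778) = −0.5·(-0.169076) − 0.25·(-0.251314) = 0.1474.

0.1474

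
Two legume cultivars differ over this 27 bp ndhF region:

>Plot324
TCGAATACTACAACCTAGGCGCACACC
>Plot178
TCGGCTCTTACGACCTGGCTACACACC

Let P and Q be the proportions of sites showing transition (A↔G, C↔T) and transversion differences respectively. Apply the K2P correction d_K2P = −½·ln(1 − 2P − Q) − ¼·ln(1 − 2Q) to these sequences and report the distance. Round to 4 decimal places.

0.4683

Mismatches occur at site 4 (A/G, transition), site 5 (A/C, transversion), site 7 (A/C, transversion), site 8 (C/T, transition), site 12 (A/G, transition), site 17 (A/G, transition), site 19 (G/C, transversion), site 20 (C/T, transition), site 21 (G/A, transition).
Of the 9 differences, 6 transitions and 3 transversions over 27 sites: P = 6/27 = 0.222222, Q = 3/27 = 0.111111.
d = −0.5·ln(0.444445) − 0.25·ln(0.777778) = −0.5·(-0.810929) − 0.25·(-0.251314) = 0.4683.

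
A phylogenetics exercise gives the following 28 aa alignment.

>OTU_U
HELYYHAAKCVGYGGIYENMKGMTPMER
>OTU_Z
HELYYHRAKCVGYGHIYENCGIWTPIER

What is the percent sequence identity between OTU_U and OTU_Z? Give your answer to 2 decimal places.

Mismatches occur at site 7 (A→R), site 15 (G→H), site 20 (M→C), site 21 (K→G), site 22 (G→I), site 23 (M→W), site 26 (M→I).
21 of the 28 sites match, so the percent identity is 21/28 × 100 = 75.00%.

75.00%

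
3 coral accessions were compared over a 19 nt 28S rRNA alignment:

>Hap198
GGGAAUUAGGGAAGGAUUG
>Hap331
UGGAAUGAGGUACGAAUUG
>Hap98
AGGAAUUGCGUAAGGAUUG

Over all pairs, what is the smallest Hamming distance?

Pairwise Hamming distances:
  Hap198 vs Hap331: 5
  Hap198 vs Hap98: 4
  Hap331 vs Hap98: 6
The smallest is 4, between Hap198 and Hap98.

4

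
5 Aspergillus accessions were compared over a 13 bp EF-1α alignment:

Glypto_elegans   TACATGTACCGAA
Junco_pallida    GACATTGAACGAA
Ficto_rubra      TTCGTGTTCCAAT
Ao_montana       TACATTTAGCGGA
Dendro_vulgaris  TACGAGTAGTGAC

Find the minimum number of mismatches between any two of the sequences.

3

Pairwise Hamming distances:
  Glypto_elegans vs Junco_pallida: 4
  Glypto_elegans vs Ficto_rubra: 5
  Glypto_elegans vs Ao_montana: 3
  Glypto_elegans vs Dendro_vulgaris: 5
  Junco_pallida vs Ficto_rubra: 9
  Junco_pallida vs Ao_montana: 4
  Junco_pallida vs Dendro_vulgaris: 8
  Ficto_rubra vs Ao_montana: 8
  Ficto_rubra vs Dendro_vulgaris: 7
  Ao_montana vs Dendro_vulgaris: 6
The smallest is 3, between Glypto_elegans and Ao_montana.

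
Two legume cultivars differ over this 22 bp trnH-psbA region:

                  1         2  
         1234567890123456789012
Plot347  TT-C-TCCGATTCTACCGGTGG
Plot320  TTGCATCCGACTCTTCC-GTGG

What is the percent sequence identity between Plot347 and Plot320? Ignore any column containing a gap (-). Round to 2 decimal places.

89.47%

Excluding the 3 gap columns leaves 19 comparable sites.
Mismatches occur at site 11 (T→C), site 15 (A→T).
17 of the 19 comparable sites match, so the percent identity is 17/19 × 100 = 89.47%.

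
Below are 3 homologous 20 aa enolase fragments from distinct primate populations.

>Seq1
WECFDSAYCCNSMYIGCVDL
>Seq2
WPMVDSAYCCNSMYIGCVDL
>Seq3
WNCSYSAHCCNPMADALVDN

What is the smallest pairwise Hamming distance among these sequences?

3

Pairwise Hamming distances:
  Seq1 vs Seq2: 3
  Seq1 vs Seq3: 10
  Seq2 vs Seq3: 11
The smallest is 3, between Seq1 and Seq2.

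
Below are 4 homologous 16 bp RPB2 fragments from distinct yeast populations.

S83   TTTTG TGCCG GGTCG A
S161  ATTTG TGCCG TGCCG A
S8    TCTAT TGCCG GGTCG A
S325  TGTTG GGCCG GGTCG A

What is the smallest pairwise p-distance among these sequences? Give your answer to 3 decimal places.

Pairwise Hamming distances:
  S83 vs S161: 3
  S83 vs S8: 3
  S83 vs S325: 2
  S161 vs S8: 6
  S161 vs S325: 5
  S8 vs S325: 4
The smallest is 2 mismatches, between S83 and S325; p = 2/16 = 0.125.

0.125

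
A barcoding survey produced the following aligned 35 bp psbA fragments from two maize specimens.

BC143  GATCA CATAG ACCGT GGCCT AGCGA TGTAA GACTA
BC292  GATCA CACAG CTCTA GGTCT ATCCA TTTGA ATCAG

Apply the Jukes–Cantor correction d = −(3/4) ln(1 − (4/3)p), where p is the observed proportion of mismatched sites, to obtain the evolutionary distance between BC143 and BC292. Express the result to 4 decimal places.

0.5716

Differing sites — 8:T/C; 11:A/C; 12:C/T; 14:G/T; 15:T/A; 18:C/T; 22:G/T; 24:G/C; 27:G/T; 29:A/G; 31:G/A; 32:A/T; 34:T/A; 35:A/G.
p = 14/35 = 0.400000.
d = −0.75 · ln(1 − (4/3)·0.400000) = −0.75 · ln(0.466667) = −0.75 · (-0.762139) = 0.5716.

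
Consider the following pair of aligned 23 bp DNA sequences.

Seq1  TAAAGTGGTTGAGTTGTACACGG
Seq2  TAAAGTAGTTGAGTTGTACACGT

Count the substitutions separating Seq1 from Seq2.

Mismatches occur at site 7 (G↔A), site 23 (G↔T).
That gives 2 mismatches out of 23 aligned sites, so the Hamming distance is 2.

2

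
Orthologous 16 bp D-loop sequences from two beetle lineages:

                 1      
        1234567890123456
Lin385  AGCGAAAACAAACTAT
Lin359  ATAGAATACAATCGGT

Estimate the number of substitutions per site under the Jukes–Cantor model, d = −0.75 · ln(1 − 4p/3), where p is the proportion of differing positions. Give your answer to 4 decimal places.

0.5199

Mismatches occur at site 2 (G→T), site 3 (C→A), site 7 (A→T), site 12 (A→T), site 14 (T→G), site 15 (A→G).
p = 6/16 = 0.375000.
d = −0.75 · ln(1 − (4/3)·0.375000) = −0.75 · ln(0.500000) = −0.75 · (-0.693147) = 0.5199.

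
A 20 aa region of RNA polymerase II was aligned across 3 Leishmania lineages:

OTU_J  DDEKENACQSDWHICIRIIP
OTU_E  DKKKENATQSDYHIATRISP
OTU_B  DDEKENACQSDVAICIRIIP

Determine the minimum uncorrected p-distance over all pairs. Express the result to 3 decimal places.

Pairwise Hamming distances:
  OTU_J vs OTU_E: 7
  OTU_J vs OTU_B: 2
  OTU_E vs OTU_B: 8
The smallest is 2 mismatches, between OTU_J and OTU_B; p = 2/20 = 0.100.

0.100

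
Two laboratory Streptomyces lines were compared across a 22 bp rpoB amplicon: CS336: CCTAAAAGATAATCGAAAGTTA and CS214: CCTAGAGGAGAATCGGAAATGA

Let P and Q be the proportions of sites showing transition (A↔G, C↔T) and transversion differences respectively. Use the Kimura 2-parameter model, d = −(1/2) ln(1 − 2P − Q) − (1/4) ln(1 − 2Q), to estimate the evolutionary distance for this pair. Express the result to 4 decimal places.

The sequences differ at positions 5 (A/G, transition), 7 (A/G, transition), 10 (T/G, transversion), 16 (A/G, transition), 19 (G/A, transition), 21 (T/G, transversion).
Of the 6 differences, 4 transitions and 2 transversions over 22 sites: P = 4/22 = 0.181818, Q = 2/22 = 0.090909.
d = −0.5·ln(0.545455) − 0.25·ln(0.818182) = −0.5·(-0.606135) − 0.25·(-0.200670) = 0.3532.

0.3532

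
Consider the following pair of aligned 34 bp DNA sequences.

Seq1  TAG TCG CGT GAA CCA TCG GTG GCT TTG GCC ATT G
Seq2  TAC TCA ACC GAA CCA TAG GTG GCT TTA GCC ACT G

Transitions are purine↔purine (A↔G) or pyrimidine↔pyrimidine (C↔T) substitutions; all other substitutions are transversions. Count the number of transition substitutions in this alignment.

4

Mismatches occur at site 3 (G→C, transversion), site 6 (G→A, transition), site 7 (C→A, transversion), site 8 (G→C, transversion), site 9 (T→C, transition), site 17 (C→A, transversion), site 27 (G→A, transition), site 32 (T→C, transition).
Of the 8 differences, 4 transitions and 4 transversions, so the answer is 4.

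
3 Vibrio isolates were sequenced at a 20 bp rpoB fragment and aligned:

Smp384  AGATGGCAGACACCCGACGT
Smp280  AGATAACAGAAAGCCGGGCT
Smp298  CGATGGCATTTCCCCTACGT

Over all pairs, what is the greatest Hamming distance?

Pairwise Hamming distances:
  Smp384 vs Smp280: 7
  Smp384 vs Smp298: 6
  Smp280 vs Smp298: 12
The largest is 12, between Smp280 and Smp298.

12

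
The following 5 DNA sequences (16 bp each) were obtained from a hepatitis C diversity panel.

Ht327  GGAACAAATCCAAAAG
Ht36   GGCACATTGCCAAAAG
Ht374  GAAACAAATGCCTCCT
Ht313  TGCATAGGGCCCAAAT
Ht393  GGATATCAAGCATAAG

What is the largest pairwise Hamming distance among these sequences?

Pairwise Hamming distances:
  Ht327 vs Ht36: 4
  Ht327 vs Ht374: 7
  Ht327 vs Ht313: 8
  Ht327 vs Ht393: 7
  Ht36 vs Ht374: 11
  Ht36 vs Ht313: 6
  Ht36 vs Ht393: 9
  Ht374 vs Ht313: 11
  Ht374 vs Ht393: 10
  Ht313 vs Ht393: 12
The largest is 12, between Ht313 and Ht393.

12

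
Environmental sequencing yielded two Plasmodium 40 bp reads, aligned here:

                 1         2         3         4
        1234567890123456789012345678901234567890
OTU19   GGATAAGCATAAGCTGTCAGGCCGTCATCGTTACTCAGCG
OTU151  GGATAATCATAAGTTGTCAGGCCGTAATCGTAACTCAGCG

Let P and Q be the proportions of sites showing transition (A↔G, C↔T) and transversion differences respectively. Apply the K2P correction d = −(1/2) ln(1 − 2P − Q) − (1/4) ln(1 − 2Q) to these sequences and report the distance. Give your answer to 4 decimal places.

Mismatches occur at site 7 (G/T, transversion), site 14 (C/T, transition), site 26 (C/A, transversion), site 32 (T/A, transversion).
Of the 4 differences, 1 transition and 3 transversions over 40 sites: P = 1/40 = 0.025000, Q = 3/40 = 0.075000.
d = −0.5·ln(0.875000) − 0.25·ln(0.850000) = −0.5·(-0.133531) − 0.25·(-0.162519) = 0.1074.

0.1074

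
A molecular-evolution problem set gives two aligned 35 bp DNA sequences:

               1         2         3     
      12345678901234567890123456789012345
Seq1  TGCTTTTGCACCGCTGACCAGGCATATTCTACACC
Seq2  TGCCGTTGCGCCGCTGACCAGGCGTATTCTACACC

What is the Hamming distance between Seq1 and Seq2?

Mismatches occur at site 4 (T→C), site 5 (T→G), site 10 (A→G), site 24 (A→G).
That gives 4 mismatches out of 35 aligned sites, so the Hamming distance is 4.

4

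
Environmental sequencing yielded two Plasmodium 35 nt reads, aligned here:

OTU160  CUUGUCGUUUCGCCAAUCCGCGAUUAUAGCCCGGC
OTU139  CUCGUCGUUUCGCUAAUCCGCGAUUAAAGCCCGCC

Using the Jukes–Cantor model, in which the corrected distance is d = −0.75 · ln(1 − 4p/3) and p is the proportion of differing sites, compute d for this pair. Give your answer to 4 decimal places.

0.1240

Mismatches occur at site 3 (U↔C), site 14 (C↔U), site 27 (U↔A), site 34 (G↔C).
p = 4/35 = 0.114286.
d = −0.75 · ln(1 − (4/3)·0.114286) = −0.75 · ln(0.847619) = −0.75 · (-0.165324) = 0.1240.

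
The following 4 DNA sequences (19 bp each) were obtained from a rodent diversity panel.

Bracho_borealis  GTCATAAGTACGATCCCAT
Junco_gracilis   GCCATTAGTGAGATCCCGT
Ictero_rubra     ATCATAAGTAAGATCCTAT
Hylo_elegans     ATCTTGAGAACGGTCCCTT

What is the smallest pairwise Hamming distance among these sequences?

3

Pairwise Hamming distances:
  Bracho_borealis vs Junco_gracilis: 5
  Bracho_borealis vs Ictero_rubra: 3
  Bracho_borealis vs Hylo_elegans: 6
  Junco_gracilis vs Ictero_rubra: 6
  Junco_gracilis vs Hylo_elegans: 9
  Ictero_rubra vs Hylo_elegans: 7
The smallest is 3, between Bracho_borealis and Ictero_rubra.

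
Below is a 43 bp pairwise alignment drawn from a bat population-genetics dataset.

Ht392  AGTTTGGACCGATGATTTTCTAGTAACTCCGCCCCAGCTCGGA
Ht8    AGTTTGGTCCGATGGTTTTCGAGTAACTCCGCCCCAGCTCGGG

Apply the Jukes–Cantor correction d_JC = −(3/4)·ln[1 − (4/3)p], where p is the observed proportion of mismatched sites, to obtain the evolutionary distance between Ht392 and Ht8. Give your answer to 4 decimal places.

Mismatches occur at site 8 (A/T), site 15 (A/G), site 21 (T/G), site 43 (A/G).
p = 4/43 = 0.093023.
d = −0.75 · ln(1 − (4/3)·0.093023) = −0.75 · ln(0.875969) = −0.75 · (-0.132425) = 0.0993.

0.0993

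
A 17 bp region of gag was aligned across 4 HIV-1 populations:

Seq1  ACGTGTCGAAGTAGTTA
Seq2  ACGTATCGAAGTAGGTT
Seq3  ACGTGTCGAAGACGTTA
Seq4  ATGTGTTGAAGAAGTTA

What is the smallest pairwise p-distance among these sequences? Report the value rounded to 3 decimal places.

Pairwise Hamming distances:
  Seq1 vs Seq2: 3
  Seq1 vs Seq3: 2
  Seq1 vs Seq4: 3
  Seq2 vs Seq3: 5
  Seq2 vs Seq4: 6
  Seq3 vs Seq4: 3
The smallest is 2 mismatches, between Seq1 and Seq3; p = 2/17 = 0.118.

0.118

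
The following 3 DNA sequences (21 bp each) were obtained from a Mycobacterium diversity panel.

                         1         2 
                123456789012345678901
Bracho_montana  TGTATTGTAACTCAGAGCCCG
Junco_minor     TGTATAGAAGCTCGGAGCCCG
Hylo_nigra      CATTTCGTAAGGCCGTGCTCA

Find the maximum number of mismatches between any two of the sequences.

Pairwise Hamming distances:
  Bracho_montana vs Junco_minor: 4
  Bracho_montana vs Hylo_nigra: 10
  Junco_minor vs Hylo_nigra: 12
The largest is 12, between Junco_minor and Hylo_nigra.

12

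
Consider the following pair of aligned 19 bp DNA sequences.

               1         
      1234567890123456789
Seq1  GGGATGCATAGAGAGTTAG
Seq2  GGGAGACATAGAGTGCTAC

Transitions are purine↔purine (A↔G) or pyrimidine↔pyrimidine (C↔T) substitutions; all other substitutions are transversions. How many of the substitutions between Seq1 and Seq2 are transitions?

The sequences differ at positions 5 (T/G, transversion), 6 (G/A, transition), 14 (A/T, transversion), 16 (T/C, transition), 19 (G/C, transversion).
Of the 5 differences, 2 transitions and 3 transversions, so the answer is 2.

2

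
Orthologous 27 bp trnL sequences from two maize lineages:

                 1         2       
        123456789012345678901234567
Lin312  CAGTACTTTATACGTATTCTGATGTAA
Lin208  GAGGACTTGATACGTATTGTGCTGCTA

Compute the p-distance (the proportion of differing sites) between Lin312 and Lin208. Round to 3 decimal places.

0.259

The sequences differ at positions 1 (C/G), 4 (T/G), 9 (T/G), 19 (C/G), 22 (A/C), 25 (T/C), 26 (A/T).
There are 7 differences over 27 sites, so p = 7/27 = 0.259.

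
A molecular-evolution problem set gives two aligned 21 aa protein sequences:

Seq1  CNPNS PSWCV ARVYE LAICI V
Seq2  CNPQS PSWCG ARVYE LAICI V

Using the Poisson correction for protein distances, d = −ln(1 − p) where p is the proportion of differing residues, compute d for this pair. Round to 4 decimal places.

The sequences differ at positions 4 (N/Q), 10 (V/G).
p = 2/21 = 0.095238.
d = −ln(1 − 0.095238) = −ln(0.904762) = 0.1001.

0.1001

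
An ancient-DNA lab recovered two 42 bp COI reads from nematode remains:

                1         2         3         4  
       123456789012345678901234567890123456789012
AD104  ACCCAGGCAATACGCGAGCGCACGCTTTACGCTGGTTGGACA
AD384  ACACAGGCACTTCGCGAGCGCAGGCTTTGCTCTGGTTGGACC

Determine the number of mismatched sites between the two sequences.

7

Mismatches occur at site 3 (C/A), site 10 (A/C), site 12 (A/T), site 23 (C/G), site 29 (A/G), site 31 (G/T), site 42 (A/C).
That gives 7 mismatches out of 42 aligned sites, so the Hamming distance is 7.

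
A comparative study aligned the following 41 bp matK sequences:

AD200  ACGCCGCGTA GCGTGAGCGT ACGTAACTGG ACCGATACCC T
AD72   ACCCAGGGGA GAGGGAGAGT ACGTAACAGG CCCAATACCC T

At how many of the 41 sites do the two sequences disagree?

The sequences differ at positions 3 (G/C), 5 (C/A), 7 (C/G), 9 (T/G), 12 (C/A), 14 (T/G), 18 (C/A), 28 (T/A), 31 (A/C), 34 (G/A).
That gives 10 mismatches out of 41 aligned sites, so the Hamming distance is 10.

10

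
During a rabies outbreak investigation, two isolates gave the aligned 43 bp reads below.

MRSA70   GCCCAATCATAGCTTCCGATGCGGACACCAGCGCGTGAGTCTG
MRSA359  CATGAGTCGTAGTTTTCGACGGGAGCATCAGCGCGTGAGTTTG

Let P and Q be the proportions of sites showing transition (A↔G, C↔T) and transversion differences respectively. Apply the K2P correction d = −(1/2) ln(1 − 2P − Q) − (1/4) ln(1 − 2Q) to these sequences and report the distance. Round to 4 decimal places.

0.4598

Differing sites — 1:G/C (Tv); 2:C/A (Tv); 3:C/T (Ti); 4:C/G (Tv); 6:A/G (Ti); 9:A/G (Ti); 13:C/T (Ti); 16:C/T (Ti); 20:T/C (Ti); 22:C/G (Tv); 24:G/A (Ti); 25:A/G (Ti); 28:C/T (Ti); 41:C/T (Ti).
Of the 14 differences, 10 transitions and 4 transversions over 43 sites: P = 10/43 = 0.232558, Q = 4/43 = 0.093023.
d = −0.5·ln(0.441861) − 0.25·ln(0.813954) = −0.5·(-0.816760) − 0.25·(-0.205851) = 0.4598.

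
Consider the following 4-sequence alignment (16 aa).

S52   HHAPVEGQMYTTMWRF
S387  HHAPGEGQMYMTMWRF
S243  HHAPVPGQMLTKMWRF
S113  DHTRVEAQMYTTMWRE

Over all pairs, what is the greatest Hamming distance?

Pairwise Hamming distances:
  S52 vs S387: 2
  S52 vs S243: 3
  S52 vs S113: 5
  S387 vs S243: 5
  S387 vs S113: 7
  S243 vs S113: 8
The largest is 8, between S243 and S113.

8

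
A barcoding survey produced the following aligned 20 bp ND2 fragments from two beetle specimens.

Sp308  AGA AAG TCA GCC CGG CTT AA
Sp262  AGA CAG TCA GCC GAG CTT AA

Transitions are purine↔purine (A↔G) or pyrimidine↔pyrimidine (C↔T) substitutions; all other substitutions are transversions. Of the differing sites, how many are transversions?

Mismatches occur at site 4 (A/C, transversion), site 13 (C/G, transversion), site 14 (G/A, transition).
Of the 3 differences, 1 transition and 2 transversions, so the answer is 2.

2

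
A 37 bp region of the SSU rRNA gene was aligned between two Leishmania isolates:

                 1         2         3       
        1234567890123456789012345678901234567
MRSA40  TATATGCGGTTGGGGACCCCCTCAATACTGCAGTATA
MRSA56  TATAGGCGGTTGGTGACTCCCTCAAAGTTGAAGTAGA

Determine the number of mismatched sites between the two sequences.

The sequences differ at positions 5 (T/G), 14 (G/T), 18 (C/T), 26 (T/A), 27 (A/G), 28 (C/T), 31 (C/A), 36 (T/G).
That gives 8 mismatches out of 37 aligned sites, so the Hamming distance is 8.

8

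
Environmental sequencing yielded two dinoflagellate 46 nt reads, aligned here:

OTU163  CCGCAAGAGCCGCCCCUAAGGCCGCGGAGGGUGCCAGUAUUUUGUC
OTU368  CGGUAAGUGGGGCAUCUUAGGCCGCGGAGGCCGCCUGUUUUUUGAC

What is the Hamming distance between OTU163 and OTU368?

13

Differing sites — 2:C/G; 4:C/U; 8:A/U; 10:C/G; 11:C/G; 14:C/A; 15:C/U; 18:A/U; 31:G/C; 32:U/C; 36:A/U; 39:A/U; 45:U/A.
That gives 13 mismatches out of 46 aligned sites, so the Hamming distance is 13.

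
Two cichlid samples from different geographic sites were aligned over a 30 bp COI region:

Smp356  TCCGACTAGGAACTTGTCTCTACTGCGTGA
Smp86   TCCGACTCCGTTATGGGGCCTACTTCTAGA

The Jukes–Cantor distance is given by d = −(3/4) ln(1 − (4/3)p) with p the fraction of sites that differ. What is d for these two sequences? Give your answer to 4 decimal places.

Mismatches occur at site 8 (A→C), site 9 (G→C), site 11 (A→T), site 12 (A→T), site 13 (C→A), site 15 (T→G), site 17 (T→G), site 18 (C→G), site 19 (T→C), site 25 (G→T), site 27 (G→T), site 28 (T→A).
p = 12/30 = 0.400000.
d = −0.75 · ln(1 − (4/3)·0.400000) = −0.75 · ln(0.466667) = −0.75 · (-0.762139) = 0.5716.

0.5716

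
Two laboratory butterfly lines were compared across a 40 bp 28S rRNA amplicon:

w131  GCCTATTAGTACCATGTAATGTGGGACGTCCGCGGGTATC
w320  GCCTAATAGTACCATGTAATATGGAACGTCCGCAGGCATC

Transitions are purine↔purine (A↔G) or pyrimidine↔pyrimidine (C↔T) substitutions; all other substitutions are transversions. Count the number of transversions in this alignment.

1

The sequences differ at positions 6 (T/A, transversion), 21 (G/A, transition), 25 (G/A, transition), 34 (G/A, transition), 37 (T/C, transition).
Of the 5 differences, 4 transitions and 1 transversion, so the answer is 1.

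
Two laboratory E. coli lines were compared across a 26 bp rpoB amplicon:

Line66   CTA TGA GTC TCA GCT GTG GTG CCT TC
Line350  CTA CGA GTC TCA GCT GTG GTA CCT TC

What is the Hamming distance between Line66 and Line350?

Mismatches occur at site 4 (T→C), site 21 (G→A).
That gives 2 mismatches out of 26 aligned sites, so the Hamming distance is 2.

2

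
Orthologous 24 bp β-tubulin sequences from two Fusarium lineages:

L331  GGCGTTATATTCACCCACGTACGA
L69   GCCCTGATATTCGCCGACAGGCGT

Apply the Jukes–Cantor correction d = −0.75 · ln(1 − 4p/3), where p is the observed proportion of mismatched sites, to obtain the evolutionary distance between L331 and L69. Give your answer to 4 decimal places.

Differing sites — 2:G/C; 4:G/C; 6:T/G; 13:A/G; 16:C/G; 19:G/A; 20:T/G; 21:A/G; 24:A/T.
p = 9/24 = 0.375000.
d = −0.75 · ln(1 − (4/3)·0.375000) = −0.75 · ln(0.500000) = −0.75 · (-0.693147) = 0.5199.

0.5199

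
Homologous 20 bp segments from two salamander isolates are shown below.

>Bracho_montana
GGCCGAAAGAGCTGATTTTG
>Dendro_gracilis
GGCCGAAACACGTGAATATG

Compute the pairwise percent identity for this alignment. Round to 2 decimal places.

The sequences differ at positions 9 (G/C), 11 (G/C), 12 (C/G), 16 (T/A), 18 (T/A).
15 of the 20 sites match, so the percent identity is 15/20 × 100 = 75.00%.

75.00%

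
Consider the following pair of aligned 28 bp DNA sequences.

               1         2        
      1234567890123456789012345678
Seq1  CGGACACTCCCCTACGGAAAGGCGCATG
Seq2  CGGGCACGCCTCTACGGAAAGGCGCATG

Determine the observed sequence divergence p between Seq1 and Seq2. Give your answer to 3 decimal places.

Differing sites — 4:A/G; 8:T/G; 11:C/T.
There are 3 differences over 28 sites, so p = 3/28 = 0.107.

0.107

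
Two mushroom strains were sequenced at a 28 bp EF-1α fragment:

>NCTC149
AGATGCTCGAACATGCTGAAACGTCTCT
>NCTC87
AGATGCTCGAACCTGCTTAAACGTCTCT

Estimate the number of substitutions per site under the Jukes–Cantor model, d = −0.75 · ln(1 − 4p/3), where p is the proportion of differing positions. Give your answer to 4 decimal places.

The sequences differ at positions 13 (A/C), 18 (G/T).
p = 2/28 = 0.071429.
d = −0.75 · ln(1 − (4/3)·0.071429) = −0.75 · ln(0.904761) = −0.75 · (-0.100084) = 0.0751.

0.0751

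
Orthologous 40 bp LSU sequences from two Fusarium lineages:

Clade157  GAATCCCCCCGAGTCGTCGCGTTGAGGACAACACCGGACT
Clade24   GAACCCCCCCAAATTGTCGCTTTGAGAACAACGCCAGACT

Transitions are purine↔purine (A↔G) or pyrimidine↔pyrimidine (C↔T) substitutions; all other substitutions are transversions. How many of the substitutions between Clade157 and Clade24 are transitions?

Differing sites — 4:T/C (Ti); 11:G/A (Ti); 13:G/A (Ti); 15:C/T (Ti); 21:G/T (Tv); 27:G/A (Ti); 33:A/G (Ti); 36:G/A (Ti).
Of the 8 differences, 7 transitions and 1 transversion, so the answer is 7.

7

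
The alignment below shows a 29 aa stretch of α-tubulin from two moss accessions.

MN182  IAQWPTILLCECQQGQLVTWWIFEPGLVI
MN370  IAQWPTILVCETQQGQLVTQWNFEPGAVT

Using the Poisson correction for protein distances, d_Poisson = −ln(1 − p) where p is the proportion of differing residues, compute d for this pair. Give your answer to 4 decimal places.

0.2318

Mismatches occur at site 9 (L→V), site 12 (C→T), site 20 (W→Q), site 22 (I→N), site 27 (L→A), site 29 (I→T).
p = 6/29 = 0.206897.
d = −ln(1 − 0.206897) = −ln(0.793103) = 0.2318.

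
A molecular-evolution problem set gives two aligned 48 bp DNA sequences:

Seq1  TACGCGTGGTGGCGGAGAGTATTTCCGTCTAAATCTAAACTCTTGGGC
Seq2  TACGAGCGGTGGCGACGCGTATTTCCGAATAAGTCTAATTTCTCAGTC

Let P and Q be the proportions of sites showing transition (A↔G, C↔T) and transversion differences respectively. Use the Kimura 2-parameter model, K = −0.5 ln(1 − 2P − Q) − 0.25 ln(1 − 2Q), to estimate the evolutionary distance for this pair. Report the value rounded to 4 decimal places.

0.3382

Differing sites — 5:C/A (Tv); 7:T/C (Ti); 15:G/A (Ti); 16:A/C (Tv); 18:A/C (Tv); 28:T/A (Tv); 29:C/A (Tv); 33:A/G (Ti); 39:A/T (Tv); 40:C/T (Ti); 44:T/C (Ti); 45:G/A (Ti); 47:G/T (Tv).
Of the 13 differences, 6 transitions and 7 transversions over 48 sites: P = 6/48 = 0.125000, Q = 7/48 = 0.145833.
d = −0.5·ln(0.604167) − 0.25·ln(0.708334) = −0.5·(-0.503905) − 0.25·(-0.344840) = 0.3382.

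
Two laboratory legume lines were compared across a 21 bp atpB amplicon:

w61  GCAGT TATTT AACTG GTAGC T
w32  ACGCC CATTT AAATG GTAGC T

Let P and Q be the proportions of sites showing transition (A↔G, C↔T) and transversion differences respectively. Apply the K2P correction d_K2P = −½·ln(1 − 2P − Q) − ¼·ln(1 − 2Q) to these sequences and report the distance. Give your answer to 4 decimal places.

0.3761

Mismatches occur at site 1 (G→A, transition), site 3 (A→G, transition), site 4 (G→C, transversion), site 5 (T→C, transition), site 6 (T→C, transition), site 13 (C→A, transversion).
Of the 6 differences, 4 transitions and 2 transversions over 21 sites: P = 4/21 = 0.190476, Q = 2/21 = 0.095238.
d = −0.5·ln(0.523810) − 0.25·ln(0.809524) = −0.5·(-0.646626) − 0.25·(-0.211309) = 0.3761.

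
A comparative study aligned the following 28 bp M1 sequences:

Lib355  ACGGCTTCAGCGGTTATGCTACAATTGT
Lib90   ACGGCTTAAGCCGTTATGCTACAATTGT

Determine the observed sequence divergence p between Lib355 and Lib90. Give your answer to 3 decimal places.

0.071

Mismatches occur at site 8 (C→A), site 12 (G→C).
There are 2 differences over 28 sites, so p = 2/28 = 0.071.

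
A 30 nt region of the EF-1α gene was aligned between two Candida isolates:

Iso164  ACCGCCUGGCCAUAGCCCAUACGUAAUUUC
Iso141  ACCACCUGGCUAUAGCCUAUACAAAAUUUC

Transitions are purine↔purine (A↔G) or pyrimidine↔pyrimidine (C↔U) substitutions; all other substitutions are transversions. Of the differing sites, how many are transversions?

The sequences differ at positions 4 (G/A, transition), 11 (C/U, transition), 18 (C/U, transition), 23 (G/A, transition), 24 (U/A, transversion).
Of the 5 differences, 4 transitions and 1 transversion, so the answer is 1.

1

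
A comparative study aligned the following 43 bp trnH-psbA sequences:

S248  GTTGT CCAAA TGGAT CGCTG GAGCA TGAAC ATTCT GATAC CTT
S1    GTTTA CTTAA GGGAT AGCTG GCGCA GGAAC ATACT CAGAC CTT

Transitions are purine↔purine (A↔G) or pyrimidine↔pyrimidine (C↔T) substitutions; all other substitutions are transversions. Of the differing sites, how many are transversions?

The sequences differ at positions 4 (G/T, transversion), 5 (T/A, transversion), 7 (C/T, transition), 8 (A/T, transversion), 11 (T/G, transversion), 16 (C/A, transversion), 22 (A/C, transversion), 26 (T/G, transversion), 33 (T/A, transversion), 36 (G/C, transversion), 38 (T/G, transversion).
Of the 11 differences, 1 transition and 10 transversions, so the answer is 10.

10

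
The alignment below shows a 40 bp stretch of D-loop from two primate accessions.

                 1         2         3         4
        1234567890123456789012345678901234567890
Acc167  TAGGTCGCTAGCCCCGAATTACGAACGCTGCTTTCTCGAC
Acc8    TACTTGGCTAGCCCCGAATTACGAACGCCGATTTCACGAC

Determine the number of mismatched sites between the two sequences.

6

The sequences differ at positions 3 (G/C), 4 (G/T), 6 (C/G), 29 (T/C), 31 (C/A), 36 (T/A).
That gives 6 mismatches out of 40 aligned sites, so the Hamming distance is 6.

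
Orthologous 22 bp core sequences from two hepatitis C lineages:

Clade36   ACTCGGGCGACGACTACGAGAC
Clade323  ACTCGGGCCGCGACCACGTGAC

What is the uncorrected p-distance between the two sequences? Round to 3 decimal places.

0.182

Mismatches occur at site 9 (G→C), site 10 (A→G), site 15 (T→C), site 19 (A→T).
There are 4 differences over 22 sites, so p = 4/22 = 0.182.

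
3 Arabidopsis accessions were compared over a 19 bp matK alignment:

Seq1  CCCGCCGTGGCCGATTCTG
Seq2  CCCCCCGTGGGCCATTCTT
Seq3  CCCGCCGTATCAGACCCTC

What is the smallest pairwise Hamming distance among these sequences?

Pairwise Hamming distances:
  Seq1 vs Seq2: 4
  Seq1 vs Seq3: 6
  Seq2 vs Seq3: 9
The smallest is 4, between Seq1 and Seq2.

4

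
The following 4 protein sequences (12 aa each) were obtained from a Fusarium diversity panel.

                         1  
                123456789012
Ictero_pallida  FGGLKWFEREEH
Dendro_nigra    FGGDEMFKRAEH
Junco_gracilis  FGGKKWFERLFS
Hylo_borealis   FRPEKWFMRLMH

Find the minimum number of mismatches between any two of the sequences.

Pairwise Hamming distances:
  Ictero_pallida vs Dendro_nigra: 5
  Ictero_pallida vs Junco_gracilis: 4
  Ictero_pallida vs Hylo_borealis: 6
  Dendro_nigra vs Junco_gracilis: 7
  Dendro_nigra vs Hylo_borealis: 8
  Junco_gracilis vs Hylo_borealis: 6
The smallest is 4, between Ictero_pallida and Junco_gracilis.

4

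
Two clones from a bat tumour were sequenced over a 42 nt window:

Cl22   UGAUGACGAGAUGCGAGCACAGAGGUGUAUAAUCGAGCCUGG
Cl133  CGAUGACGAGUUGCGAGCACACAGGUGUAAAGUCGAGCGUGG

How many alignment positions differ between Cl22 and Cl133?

6

The sequences differ at positions 1 (U/C), 11 (A/U), 22 (G/C), 30 (U/A), 32 (A/G), 39 (C/G).
That gives 6 mismatches out of 42 aligned sites, so the Hamming distance is 6.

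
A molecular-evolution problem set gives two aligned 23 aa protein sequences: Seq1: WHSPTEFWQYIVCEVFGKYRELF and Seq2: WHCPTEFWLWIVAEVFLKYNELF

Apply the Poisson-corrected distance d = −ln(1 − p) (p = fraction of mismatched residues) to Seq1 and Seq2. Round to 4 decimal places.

The sequences differ at positions 3 (S/C), 9 (Q/L), 10 (Y/W), 13 (C/A), 17 (G/L), 20 (R/N).
p = 6/23 = 0.260870.
d = −ln(1 − 0.260870) = −ln(0.739130) = 0.3023.

0.3023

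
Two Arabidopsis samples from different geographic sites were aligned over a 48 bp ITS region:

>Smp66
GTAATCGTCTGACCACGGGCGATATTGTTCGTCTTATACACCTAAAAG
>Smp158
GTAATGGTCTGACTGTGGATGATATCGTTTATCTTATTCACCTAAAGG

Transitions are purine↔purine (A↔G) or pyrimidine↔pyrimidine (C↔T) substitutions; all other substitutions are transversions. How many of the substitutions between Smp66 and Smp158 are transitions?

The sequences differ at positions 6 (C/G, transversion), 14 (C/T, transition), 15 (A/G, transition), 16 (C/T, transition), 19 (G/A, transition), 20 (C/T, transition), 26 (T/C, transition), 30 (C/T, transition), 31 (G/A, transition), 38 (A/T, transversion), 47 (A/G, transition).
Of the 11 differences, 9 transitions and 2 transversions, so the answer is 9.

9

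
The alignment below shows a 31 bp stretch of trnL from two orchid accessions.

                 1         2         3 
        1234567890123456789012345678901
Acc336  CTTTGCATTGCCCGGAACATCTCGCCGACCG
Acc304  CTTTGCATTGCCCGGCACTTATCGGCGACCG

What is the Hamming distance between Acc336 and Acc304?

4

The sequences differ at positions 16 (A/C), 19 (A/T), 21 (C/A), 25 (C/G).
That gives 4 mismatches out of 31 aligned sites, so the Hamming distance is 4.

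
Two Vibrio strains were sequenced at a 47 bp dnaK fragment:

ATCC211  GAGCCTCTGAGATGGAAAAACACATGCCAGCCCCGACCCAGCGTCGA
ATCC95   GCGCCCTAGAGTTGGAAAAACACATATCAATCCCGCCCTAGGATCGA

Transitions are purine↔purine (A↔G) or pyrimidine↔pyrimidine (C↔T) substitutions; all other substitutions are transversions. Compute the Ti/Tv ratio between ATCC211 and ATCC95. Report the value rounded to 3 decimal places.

Differing sites — 2:A/C (Tv); 6:T/C (Ti); 7:C/T (Ti); 8:T/A (Tv); 12:A/T (Tv); 26:G/A (Ti); 27:C/T (Ti); 30:G/A (Ti); 31:C/T (Ti); 36:A/C (Tv); 39:C/T (Ti); 42:C/G (Tv); 43:G/A (Ti).
Of the 13 differences, 8 transitions and 5 transversions, so Ti/Tv = 8/5 = 1.600.

1.600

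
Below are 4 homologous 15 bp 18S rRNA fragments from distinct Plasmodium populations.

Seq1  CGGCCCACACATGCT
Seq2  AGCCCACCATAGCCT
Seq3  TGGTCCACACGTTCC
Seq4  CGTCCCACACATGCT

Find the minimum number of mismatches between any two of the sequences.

Pairwise Hamming distances:
  Seq1 vs Seq2: 7
  Seq1 vs Seq3: 5
  Seq1 vs Seq4: 1
  Seq2 vs Seq3: 10
  Seq2 vs Seq4: 7
  Seq3 vs Seq4: 6
The smallest is 1, between Seq1 and Seq4.

1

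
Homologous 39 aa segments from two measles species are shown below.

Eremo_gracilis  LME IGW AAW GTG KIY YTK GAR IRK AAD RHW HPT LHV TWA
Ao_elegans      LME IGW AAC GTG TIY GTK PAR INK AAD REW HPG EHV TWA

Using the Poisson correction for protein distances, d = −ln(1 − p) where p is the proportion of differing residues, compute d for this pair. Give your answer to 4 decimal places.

Differing sites — 9:W/C; 13:K/T; 16:Y/G; 19:G/P; 23:R/N; 29:H/E; 33:T/G; 34:L/E.
p = 8/39 = 0.205128.
d = −ln(1 − 0.205128) = −ln(0.794872) = 0.2296.

0.2296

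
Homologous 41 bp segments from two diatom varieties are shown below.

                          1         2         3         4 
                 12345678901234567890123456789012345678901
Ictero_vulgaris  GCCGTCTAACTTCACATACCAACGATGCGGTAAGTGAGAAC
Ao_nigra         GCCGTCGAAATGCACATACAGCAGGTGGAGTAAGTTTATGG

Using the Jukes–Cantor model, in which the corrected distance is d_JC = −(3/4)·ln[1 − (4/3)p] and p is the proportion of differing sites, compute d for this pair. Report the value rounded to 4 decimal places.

Differing sites — 7:T/G; 10:C/A; 12:T/G; 20:C/A; 21:A/G; 22:A/C; 23:C/A; 25:A/G; 28:C/G; 29:G/A; 36:G/T; 37:A/T; 38:G/A; 39:A/T; 40:A/G; 41:C/G.
p = 16/41 = 0.390244.
d = −0.75 · ln(1 − (4/3)·0.390244) = −0.75 · ln(0.479675) = −0.75 · (-0.734646) = 0.5510.

0.5510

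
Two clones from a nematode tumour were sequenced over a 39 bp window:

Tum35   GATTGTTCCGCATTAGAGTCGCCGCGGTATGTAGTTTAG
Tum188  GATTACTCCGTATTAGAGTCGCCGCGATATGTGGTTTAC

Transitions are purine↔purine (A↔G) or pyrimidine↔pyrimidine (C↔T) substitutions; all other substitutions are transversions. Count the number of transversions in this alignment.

Mismatches occur at site 5 (G→A, transition), site 6 (T→C, transition), site 11 (C→T, transition), site 27 (G→A, transition), site 33 (A→G, transition), site 39 (G→C, transversion).
Of the 6 differences, 5 transitions and 1 transversion, so the answer is 1.

1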